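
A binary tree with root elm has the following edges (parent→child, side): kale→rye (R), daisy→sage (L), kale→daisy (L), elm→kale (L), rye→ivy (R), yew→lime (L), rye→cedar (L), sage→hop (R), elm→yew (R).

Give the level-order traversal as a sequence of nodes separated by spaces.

elm kale yew daisy rye lime sage cedar ivy hop

Level-order visits nodes level by level from the root, left to right within each level.
Level 0: elm
Level 1: kale, yew
Level 2: daisy, rye, lime
Level 3: sage, cedar, ivy
Level 4: hop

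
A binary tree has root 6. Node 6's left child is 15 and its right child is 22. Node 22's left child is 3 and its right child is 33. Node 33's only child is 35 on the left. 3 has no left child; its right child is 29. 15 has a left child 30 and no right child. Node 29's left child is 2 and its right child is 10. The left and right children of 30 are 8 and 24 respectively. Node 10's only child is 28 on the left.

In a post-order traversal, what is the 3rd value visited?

Post-order visits the left subtree, then the right subtree, then the node.
At 6: go left to 15.
  At 15: go left to 30.
    At 30: go left to 8.
      8 is a leaf — visit 8.
    At 30: go right to 24.
      24 is a leaf — visit 24.
    Visit 30.
  At 15: no right child.
  Visit 15.
At 6: go right to 22.
  At 22: go left to 3.
    At 3: no left child.
    At 3: go right to 29.
      At 29: go left to 2.
        2 is a leaf — visit 2.
      At 29: go right to 10.
        At 10: go left to 28.
          28 is a leaf — visit 28.
        At 10: no right child.
        Visit 10.
      Visit 29.
    Visit 3.
  At 22: go right to 33.
    At 33: go left to 35.
      35 is a leaf — visit 35.
    At 33: no right child.
    Visit 33.
  Visit 22.
Visit 6.
Full post-order sequence: 8, 24, 30, 15, 2, 28, 10, 29, 3, 35, 33, 22, 6.

30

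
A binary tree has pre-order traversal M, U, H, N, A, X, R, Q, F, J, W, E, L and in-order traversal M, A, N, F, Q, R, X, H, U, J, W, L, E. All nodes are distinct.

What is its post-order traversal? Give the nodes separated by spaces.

The first element of pre-order is the root; it splits in-order into left and right subtrees.
Root M: left subtree has 0 nodes { }, right has 12 {A, N, F, Q, R, X, H, U, J, W, L, E}.
  Root U: left subtree has 7 nodes {A, N, F, Q, R, X, H}, right has 4 {J, W, L, E}.
    Root H: left subtree has 6 nodes {A, N, F, Q, R, X}, right has 0 { }.
      Root N: left subtree has 1 node {A}, right has 4 {F, Q, R, X}.
        Root X: left subtree has 3 nodes {F, Q, R}, right has 0 { }.
          Root R: left subtree has 2 nodes {F, Q}, right has 0 { }.
            Root Q: left subtree has 1 node {F}, right has 0 { }.
    Root J: left subtree has 0 nodes { }, right has 3 {W, L, E}.
      Root W: left subtree has 0 nodes { }, right has 2 {L, E}.
        Root E: left subtree has 1 node {L}, right has 0 { }.

A F Q R X N H L E W J U M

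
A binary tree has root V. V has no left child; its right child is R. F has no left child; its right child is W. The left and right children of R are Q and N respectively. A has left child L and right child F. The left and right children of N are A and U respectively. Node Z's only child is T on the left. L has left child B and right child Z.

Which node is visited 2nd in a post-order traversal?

Post-order visits the left subtree, then the right subtree, then the node.
At V: no left child.
At V: go right to R.
  At R: go left to Q.
    Q is a leaf — visit Q.
  At R: go right to N.
    At N: go left to A.
      At A: go left to L.
        At L: go left to B.
          B is a leaf — visit B.
        At L: go right to Z.
          At Z: go left to T.
            T is a leaf — visit T.
          At Z: no right child.
          Visit Z.
        Visit L.
      At A: go right to F.
        At F: no left child.
        At F: go right to W.
          W is a leaf — visit W.
        Visit F.
      Visit A.
    At N: go right to U.
      U is a leaf — visit U.
    Visit N.
  Visit R.
Visit V.
Full post-order sequence: Q, B, T, Z, L, W, F, A, U, N, R, V.

B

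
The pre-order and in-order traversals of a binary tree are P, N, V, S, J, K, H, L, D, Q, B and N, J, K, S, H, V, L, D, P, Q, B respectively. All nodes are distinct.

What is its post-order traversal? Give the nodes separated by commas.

K, J, H, S, D, L, V, N, B, Q, P

The first element of pre-order is the root; it splits in-order into left and right subtrees.
Root P: left subtree has 8 nodes {N, J, K, S, H, V, L, D}, right has 2 {Q, B}.
  Root N: left subtree has 0 nodes { }, right has 7 {J, K, S, H, V, L, D}.
    Root V: left subtree has 4 nodes {J, K, S, H}, right has 2 {L, D}.
      Root S: left subtree has 2 nodes {J, K}, right has 1 {H}.
        Root J: left subtree has 0 nodes { }, right has 1 {K}.
      Root L: left subtree has 0 nodes { }, right has 1 {D}.
  Root Q: left subtree has 0 nodes { }, right has 1 {B}.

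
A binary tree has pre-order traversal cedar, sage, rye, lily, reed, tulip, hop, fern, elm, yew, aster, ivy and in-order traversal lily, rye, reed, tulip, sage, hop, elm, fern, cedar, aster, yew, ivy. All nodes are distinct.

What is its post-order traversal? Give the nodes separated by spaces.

lily tulip reed rye elm fern hop sage aster ivy yew cedar

The first element of pre-order is the root; it splits in-order into left and right subtrees.
Root cedar: left subtree has 8 nodes {lily, rye, reed, tulip, sage, hop, elm, fern}, right has 3 {aster, yew, ivy}.
  Root sage: left subtree has 4 nodes {lily, rye, reed, tulip}, right has 3 {hop, elm, fern}.
    Root rye: left subtree has 1 node {lily}, right has 2 {reed, tulip}.
      Root reed: left subtree has 0 nodes { }, right has 1 {tulip}.
    Root hop: left subtree has 0 nodes { }, right has 2 {elm, fern}.
      Root fern: left subtree has 1 node {elm}, right has 0 { }.
  Root yew: left subtree has 1 node {aster}, right has 1 {ivy}.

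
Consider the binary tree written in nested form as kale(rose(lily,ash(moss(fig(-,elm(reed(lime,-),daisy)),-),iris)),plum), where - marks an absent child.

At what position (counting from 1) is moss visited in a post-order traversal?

Post-order visits the left subtree, then the right subtree, then the node.
At kale: go left to rose.
  At rose: go left to lily.
    lily is a leaf — visit lily.
  At rose: go right to ash.
    At ash: go left to moss.
      At moss: go left to fig.
        At fig: no left child.
        At fig: go right to elm.
          At elm: go left to reed.
            At reed: go left to lime.
              lime is a leaf — visit lime.
            At reed: no right child.
            Visit reed.
          At elm: go right to daisy.
            daisy is a leaf — visit daisy.
          Visit elm.
        Visit fig.
      At moss: no right child.
      Visit moss.
    At ash: go right to iris.
      iris is a leaf — visit iris.
    Visit ash.
  Visit rose.
At kale: go right to plum.
  plum is a leaf — visit plum.
Visit kale.
Full post-order sequence: lily, lime, reed, daisy, elm, fig, moss, iris, ash, rose, plum, kale.

7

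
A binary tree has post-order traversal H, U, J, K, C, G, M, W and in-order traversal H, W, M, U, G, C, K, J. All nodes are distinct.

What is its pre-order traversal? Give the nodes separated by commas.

W, H, M, G, U, C, K, J

The last element of post-order is the root; it splits in-order into left and right subtrees.
Root W: left subtree has 1 node {H}, right has 6 {M, U, G, C, K, J}.
  Root M: left subtree has 0 nodes { }, right has 5 {U, G, C, K, J}.
    Root G: left subtree has 1 node {U}, right has 3 {C, K, J}.
      Root C: left subtree has 0 nodes { }, right has 2 {K, J}.
        Root K: left subtree has 0 nodes { }, right has 1 {J}.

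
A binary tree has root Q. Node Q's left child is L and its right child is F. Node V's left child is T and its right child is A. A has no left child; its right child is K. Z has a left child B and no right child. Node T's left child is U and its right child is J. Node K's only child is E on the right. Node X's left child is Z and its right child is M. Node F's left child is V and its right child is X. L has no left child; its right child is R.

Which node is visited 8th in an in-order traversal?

A

In-order visits the left subtree, then the node, then the right subtree.
At Q: go left to L.
  At L: no left child.
  Visit L.
  At L: go right to R.
    R is a leaf — visit R.
Visit Q.
At Q: go right to F.
  At F: go left to V.
    At V: go left to T.
      At T: go left to U.
        U is a leaf — visit U.
      Visit T.
      At T: go right to J.
        J is a leaf — visit J.
    Visit V.
    At V: go right to A.
      At A: no left child.
      Visit A.
      At A: go right to K.
        At K: no left child.
        Visit K.
        At K: go right to E.
          E is a leaf — visit E.
  Visit F.
  At F: go right to X.
    At X: go left to Z.
      At Z: go left to B.
        B is a leaf — visit B.
      Visit Z.
      At Z: no right child.
    Visit X.
    At X: go right to M.
      M is a leaf — visit M.
Full in-order sequence: L, R, Q, U, T, J, V, A, K, E, F, B, Z, X, M.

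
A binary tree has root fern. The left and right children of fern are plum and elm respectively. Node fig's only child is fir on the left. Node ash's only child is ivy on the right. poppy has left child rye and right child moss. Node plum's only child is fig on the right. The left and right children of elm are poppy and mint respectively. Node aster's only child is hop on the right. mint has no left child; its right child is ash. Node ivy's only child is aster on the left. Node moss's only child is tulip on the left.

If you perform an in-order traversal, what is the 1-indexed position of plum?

1

In-order visits the left subtree, then the node, then the right subtree.
At fern: go left to plum.
  At plum: no left child.
  Visit plum.
  At plum: go right to fig.
    At fig: go left to fir.
      fir is a leaf — visit fir.
    Visit fig.
    At fig: no right child.
Visit fern.
At fern: go right to elm.
  At elm: go left to poppy.
    At poppy: go left to rye.
      rye is a leaf — visit rye.
    Visit poppy.
    At poppy: go right to moss.
      At moss: go left to tulip.
        tulip is a leaf — visit tulip.
      Visit moss.
      At moss: no right child.
  Visit elm.
  At elm: go right to mint.
    At mint: no left child.
    Visit mint.
    At mint: go right to ash.
      At ash: no left child.
      Visit ash.
      At ash: go right to ivy.
        At ivy: go left to aster.
          At aster: no left child.
          Visit aster.
          At aster: go right to hop.
            hop is a leaf — visit hop.
        Visit ivy.
        At ivy: no right child.
Full in-order sequence: plum, fir, fig, fern, rye, poppy, tulip, moss, elm, mint, ash, aster, hop, ivy.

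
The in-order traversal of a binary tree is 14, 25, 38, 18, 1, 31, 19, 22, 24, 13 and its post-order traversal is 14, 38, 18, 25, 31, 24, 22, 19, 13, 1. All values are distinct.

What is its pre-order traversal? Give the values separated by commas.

1, 25, 14, 18, 38, 13, 19, 31, 22, 24

The last element of post-order is the root; it splits in-order into left and right subtrees.
Root 1: left subtree has 4 nodes {14, 25, 38, 18}, right has 5 {31, 19, 22, 24, 13}.
  Root 25: left subtree has 1 node {14}, right has 2 {38, 18}.
    Root 18: left subtree has 1 node {38}, right has 0 { }.
  Root 13: left subtree has 4 nodes {31, 19, 22, 24}, right has 0 { }.
    Root 19: left subtree has 1 node {31}, right has 2 {22, 24}.
      Root 22: left subtree has 0 nodes { }, right has 1 {24}.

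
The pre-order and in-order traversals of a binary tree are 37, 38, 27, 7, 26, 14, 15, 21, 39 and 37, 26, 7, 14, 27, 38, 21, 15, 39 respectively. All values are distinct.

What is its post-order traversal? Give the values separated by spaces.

26 14 7 27 21 39 15 38 37

The first element of pre-order is the root; it splits in-order into left and right subtrees.
Root 37: left subtree has 0 nodes { }, right has 8 {26, 7, 14, 27, 38, 21, 15, 39}.
  Root 38: left subtree has 4 nodes {26, 7, 14, 27}, right has 3 {21, 15, 39}.
    Root 27: left subtree has 3 nodes {26, 7, 14}, right has 0 { }.
      Root 7: left subtree has 1 node {26}, right has 1 {14}.
    Root 15: left subtree has 1 node {21}, right has 1 {39}.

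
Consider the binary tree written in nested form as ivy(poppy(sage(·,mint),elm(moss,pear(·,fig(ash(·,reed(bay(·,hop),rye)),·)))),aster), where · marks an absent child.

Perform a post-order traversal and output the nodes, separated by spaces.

mint sage moss hop bay rye reed ash fig pear elm poppy aster ivy

Post-order visits the left subtree, then the right subtree, then the node.
At ivy: go left to poppy.
  At poppy: go left to sage.
    At sage: no left child.
    At sage: go right to mint.
      mint is a leaf — visit mint.
    Visit sage.
  At poppy: go right to elm.
    At elm: go left to moss.
      moss is a leaf — visit moss.
    At elm: go right to pear.
      At pear: no left child.
      At pear: go right to fig.
        At fig: go left to ash.
          At ash: no left child.
          At ash: go right to reed.
            At reed: go left to bay.
              At bay: no left child.
              At bay: go right to hop.
                hop is a leaf — visit hop.
              Visit bay.
            At reed: go right to rye.
              rye is a leaf — visit rye.
            Visit reed.
          Visit ash.
        At fig: no right child.
        Visit fig.
      Visit pear.
    Visit elm.
  Visit poppy.
At ivy: go right to aster.
  aster is a leaf — visit aster.
Visit ivy.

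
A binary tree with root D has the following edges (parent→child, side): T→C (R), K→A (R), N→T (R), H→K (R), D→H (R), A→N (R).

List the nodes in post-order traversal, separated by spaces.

C T N A K H D

Post-order visits the left subtree, then the right subtree, then the node.
At D: no left child.
At D: go right to H.
  At H: no left child.
  At H: go right to K.
    At K: no left child.
    At K: go right to A.
      At A: no left child.
      At A: go right to N.
        At N: no left child.
        At N: go right to T.
          At T: no left child.
          At T: go right to C.
            C is a leaf — visit C.
          Visit T.
        Visit N.
      Visit A.
    Visit K.
  Visit H.
Visit D.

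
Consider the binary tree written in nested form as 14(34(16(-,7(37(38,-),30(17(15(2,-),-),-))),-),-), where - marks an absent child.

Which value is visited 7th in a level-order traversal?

38

Level-order visits nodes level by level from the root, left to right within each level.
Level 0: 14
Level 1: 34
Level 2: 16
Level 3: 7
Level 4: 37, 30
Level 5: 38, 17
Level 6: 15
Level 7: 2
Full level-order sequence: 14, 34, 16, 7, 37, 30, 38, 17, 15, 2.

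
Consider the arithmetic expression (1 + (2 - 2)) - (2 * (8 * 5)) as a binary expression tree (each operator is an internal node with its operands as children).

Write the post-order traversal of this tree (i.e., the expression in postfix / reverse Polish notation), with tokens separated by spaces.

Post-order on an expression tree gives postfix notation: for each operator, emit left operand, right operand, then the operator.

1 2 2 - + 2 8 5 * * -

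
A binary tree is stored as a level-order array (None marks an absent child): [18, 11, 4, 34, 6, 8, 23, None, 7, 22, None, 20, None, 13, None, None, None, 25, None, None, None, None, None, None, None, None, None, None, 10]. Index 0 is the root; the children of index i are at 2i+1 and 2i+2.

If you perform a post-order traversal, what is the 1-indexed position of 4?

Post-order visits the left subtree, then the right subtree, then the node.
At 18: go left to 11.
  At 11: go left to 34.
    At 34: no left child.
    At 34: go right to 7.
      At 7: go left to 25.
        25 is a leaf — visit 25.
      At 7: no right child.
      Visit 7.
    Visit 34.
  At 11: go right to 6.
    At 6: go left to 22.
      22 is a leaf — visit 22.
    At 6: no right child.
    Visit 6.
  Visit 11.
At 18: go right to 4.
  At 4: go left to 8.
    At 8: go left to 20.
      20 is a leaf — visit 20.
    At 8: no right child.
    Visit 8.
  At 4: go right to 23.
    At 23: go left to 13.
      At 13: no left child.
      At 13: go right to 10.
        10 is a leaf — visit 10.
      Visit 13.
    At 23: no right child.
    Visit 23.
  Visit 4.
Visit 18.
Full post-order sequence: 25, 7, 34, 22, 6, 11, 20, 8, 10, 13, 23, 4, 18.

12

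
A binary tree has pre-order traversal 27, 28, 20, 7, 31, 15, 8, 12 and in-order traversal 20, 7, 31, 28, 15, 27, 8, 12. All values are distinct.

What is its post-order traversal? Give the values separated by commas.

31, 7, 20, 15, 28, 12, 8, 27

The first element of pre-order is the root; it splits in-order into left and right subtrees.
Root 27: left subtree has 5 nodes {20, 7, 31, 28, 15}, right has 2 {8, 12}.
  Root 28: left subtree has 3 nodes {20, 7, 31}, right has 1 {15}.
    Root 20: left subtree has 0 nodes { }, right has 2 {7, 31}.
      Root 7: left subtree has 0 nodes { }, right has 1 {31}.
  Root 8: left subtree has 0 nodes { }, right has 1 {12}.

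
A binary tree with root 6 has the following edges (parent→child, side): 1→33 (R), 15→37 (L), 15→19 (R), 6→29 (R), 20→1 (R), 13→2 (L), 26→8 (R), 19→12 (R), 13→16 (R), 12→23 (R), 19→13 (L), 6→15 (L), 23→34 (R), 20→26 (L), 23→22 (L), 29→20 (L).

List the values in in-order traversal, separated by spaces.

In-order visits the left subtree, then the node, then the right subtree.
At 6: go left to 15.
  At 15: go left to 37.
    37 is a leaf — visit 37.
  Visit 15.
  At 15: go right to 19.
    At 19: go left to 13.
      At 13: go left to 2.
        2 is a leaf — visit 2.
      Visit 13.
      At 13: go right to 16.
        16 is a leaf — visit 16.
    Visit 19.
    At 19: go right to 12.
      At 12: no left child.
      Visit 12.
      At 12: go right to 23.
        At 23: go left to 22.
          22 is a leaf — visit 22.
        Visit 23.
        At 23: go right to 34.
          34 is a leaf — visit 34.
Visit 6.
At 6: go right to 29.
  At 29: go left to 20.
    At 20: go left to 26.
      At 26: no left child.
      Visit 26.
      At 26: go right to 8.
        8 is a leaf — visit 8.
    Visit 20.
    At 20: go right to 1.
      At 1: no left child.
      Visit 1.
      At 1: go right to 33.
        33 is a leaf — visit 33.
  Visit 29.
  At 29: no right child.

37 15 2 13 16 19 12 22 23 34 6 26 8 20 1 33 29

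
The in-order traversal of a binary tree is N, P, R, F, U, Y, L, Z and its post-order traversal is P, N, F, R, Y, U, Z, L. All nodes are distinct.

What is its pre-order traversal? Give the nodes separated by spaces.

The last element of post-order is the root; it splits in-order into left and right subtrees.
Root L: left subtree has 6 nodes {N, P, R, F, U, Y}, right has 1 {Z}.
  Root U: left subtree has 4 nodes {N, P, R, F}, right has 1 {Y}.
    Root R: left subtree has 2 nodes {N, P}, right has 1 {F}.
      Root N: left subtree has 0 nodes { }, right has 1 {P}.

L U R N P F Y Z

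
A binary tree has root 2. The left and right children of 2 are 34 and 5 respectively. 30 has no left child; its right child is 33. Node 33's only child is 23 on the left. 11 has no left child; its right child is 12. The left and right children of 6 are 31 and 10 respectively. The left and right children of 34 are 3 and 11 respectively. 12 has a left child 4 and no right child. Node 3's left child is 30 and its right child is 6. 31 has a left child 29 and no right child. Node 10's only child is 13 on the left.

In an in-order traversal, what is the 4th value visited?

In-order visits the left subtree, then the node, then the right subtree.
At 2: go left to 34.
  At 34: go left to 3.
    At 3: go left to 30.
      At 30: no left child.
      Visit 30.
      At 30: go right to 33.
        At 33: go left to 23.
          23 is a leaf — visit 23.
        Visit 33.
        At 33: no right child.
    Visit 3.
    At 3: go right to 6.
      At 6: go left to 31.
        At 31: go left to 29.
          29 is a leaf — visit 29.
        Visit 31.
        At 31: no right child.
      Visit 6.
      At 6: go right to 10.
        At 10: go left to 13.
          13 is a leaf — visit 13.
        Visit 10.
        At 10: no right child.
  Visit 34.
  At 34: go right to 11.
    At 11: no left child.
    Visit 11.
    At 11: go right to 12.
      At 12: go left to 4.
        4 is a leaf — visit 4.
      Visit 12.
      At 12: no right child.
Visit 2.
At 2: go right to 5.
  5 is a leaf — visit 5.
Full in-order sequence: 30, 23, 33, 3, 29, 31, 6, 13, 10, 34, 11, 4, 12, 2, 5.

3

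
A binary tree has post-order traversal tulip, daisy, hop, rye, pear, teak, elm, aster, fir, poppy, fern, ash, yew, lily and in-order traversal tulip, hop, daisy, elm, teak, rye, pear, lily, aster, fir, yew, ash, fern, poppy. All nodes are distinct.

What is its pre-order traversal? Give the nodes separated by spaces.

The last element of post-order is the root; it splits in-order into left and right subtrees.
Root lily: left subtree has 7 nodes {tulip, hop, daisy, elm, teak, rye, pear}, right has 6 {aster, fir, yew, ash, fern, poppy}.
  Root elm: left subtree has 3 nodes {tulip, hop, daisy}, right has 3 {teak, rye, pear}.
    Root hop: left subtree has 1 node {tulip}, right has 1 {daisy}.
    Root teak: left subtree has 0 nodes { }, right has 2 {rye, pear}.
      Root pear: left subtree has 1 node {rye}, right has 0 { }.
  Root yew: left subtree has 2 nodes {aster, fir}, right has 3 {ash, fern, poppy}.
    Root fir: left subtree has 1 node {aster}, right has 0 { }.
    Root ash: left subtree has 0 nodes { }, right has 2 {fern, poppy}.
      Root fern: left subtree has 0 nodes { }, right has 1 {poppy}.

lily elm hop tulip daisy teak pear rye yew fir aster ash fern poppy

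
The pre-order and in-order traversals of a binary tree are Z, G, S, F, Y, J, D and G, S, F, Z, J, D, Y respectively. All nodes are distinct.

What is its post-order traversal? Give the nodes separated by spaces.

The first element of pre-order is the root; it splits in-order into left and right subtrees.
Root Z: left subtree has 3 nodes {G, S, F}, right has 3 {J, D, Y}.
  Root G: left subtree has 0 nodes { }, right has 2 {S, F}.
    Root S: left subtree has 0 nodes { }, right has 1 {F}.
  Root Y: left subtree has 2 nodes {J, D}, right has 0 { }.
    Root J: left subtree has 0 nodes { }, right has 1 {D}.

F S G D J Y Z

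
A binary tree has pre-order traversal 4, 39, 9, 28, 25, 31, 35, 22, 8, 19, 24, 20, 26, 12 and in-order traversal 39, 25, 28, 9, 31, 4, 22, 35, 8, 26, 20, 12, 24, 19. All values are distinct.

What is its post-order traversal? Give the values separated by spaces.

25 28 31 9 39 22 26 12 20 24 19 8 35 4

The first element of pre-order is the root; it splits in-order into left and right subtrees.
Root 4: left subtree has 5 nodes {39, 25, 28, 9, 31}, right has 8 {22, 35, 8, 26, 20, 12, 24, 19}.
  Root 39: left subtree has 0 nodes { }, right has 4 {25, 28, 9, 31}.
    Root 9: left subtree has 2 nodes {25, 28}, right has 1 {31}.
      Root 28: left subtree has 1 node {25}, right has 0 { }.
  Root 35: left subtree has 1 node {22}, right has 6 {8, 26, 20, 12, 24, 19}.
    Root 8: left subtree has 0 nodes { }, right has 5 {26, 20, 12, 24, 19}.
      Root 19: left subtree has 4 nodes {26, 20, 12, 24}, right has 0 { }.
        Root 24: left subtree has 3 nodes {26, 20, 12}, right has 0 { }.
          Root 20: left subtree has 1 node {26}, right has 1 {12}.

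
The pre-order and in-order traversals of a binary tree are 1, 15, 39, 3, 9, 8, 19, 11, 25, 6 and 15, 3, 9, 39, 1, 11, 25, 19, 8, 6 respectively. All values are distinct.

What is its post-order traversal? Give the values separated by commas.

9, 3, 39, 15, 25, 11, 19, 6, 8, 1

The first element of pre-order is the root; it splits in-order into left and right subtrees.
Root 1: left subtree has 4 nodes {15, 3, 9, 39}, right has 5 {11, 25, 19, 8, 6}.
  Root 15: left subtree has 0 nodes { }, right has 3 {3, 9, 39}.
    Root 39: left subtree has 2 nodes {3, 9}, right has 0 { }.
      Root 3: left subtree has 0 nodes { }, right has 1 {9}.
  Root 8: left subtree has 3 nodes {11, 25, 19}, right has 1 {6}.
    Root 19: left subtree has 2 nodes {11, 25}, right has 0 { }.
      Root 11: left subtree has 0 nodes { }, right has 1 {25}.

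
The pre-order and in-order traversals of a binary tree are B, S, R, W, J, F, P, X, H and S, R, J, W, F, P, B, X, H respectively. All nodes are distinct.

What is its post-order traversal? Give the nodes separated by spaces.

J P F W R S H X B

The first element of pre-order is the root; it splits in-order into left and right subtrees.
Root B: left subtree has 6 nodes {S, R, J, W, F, P}, right has 2 {X, H}.
  Root S: left subtree has 0 nodes { }, right has 5 {R, J, W, F, P}.
    Root R: left subtree has 0 nodes { }, right has 4 {J, W, F, P}.
      Root W: left subtree has 1 node {J}, right has 2 {F, P}.
        Root F: left subtree has 0 nodes { }, right has 1 {P}.
  Root X: left subtree has 0 nodes { }, right has 1 {H}.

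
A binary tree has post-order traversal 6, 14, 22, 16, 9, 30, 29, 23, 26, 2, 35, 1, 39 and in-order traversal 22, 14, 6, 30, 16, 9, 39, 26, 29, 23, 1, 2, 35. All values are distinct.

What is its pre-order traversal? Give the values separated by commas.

39, 30, 22, 14, 6, 9, 16, 1, 26, 23, 29, 35, 2

The last element of post-order is the root; it splits in-order into left and right subtrees.
Root 39: left subtree has 6 nodes {22, 14, 6, 30, 16, 9}, right has 6 {26, 29, 23, 1, 2, 35}.
  Root 30: left subtree has 3 nodes {22, 14, 6}, right has 2 {16, 9}.
    Root 22: left subtree has 0 nodes { }, right has 2 {14, 6}.
      Root 14: left subtree has 0 nodes { }, right has 1 {6}.
    Root 9: left subtree has 1 node {16}, right has 0 { }.
  Root 1: left subtree has 3 nodes {26, 29, 23}, right has 2 {2, 35}.
    Root 26: left subtree has 0 nodes { }, right has 2 {29, 23}.
      Root 23: left subtree has 1 node {29}, right has 0 { }.
    Root 35: left subtree has 1 node {2}, right has 0 { }.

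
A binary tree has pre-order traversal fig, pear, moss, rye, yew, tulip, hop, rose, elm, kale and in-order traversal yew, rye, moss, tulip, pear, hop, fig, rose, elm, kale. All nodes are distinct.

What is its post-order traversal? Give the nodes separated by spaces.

The first element of pre-order is the root; it splits in-order into left and right subtrees.
Root fig: left subtree has 6 nodes {yew, rye, moss, tulip, pear, hop}, right has 3 {rose, elm, kale}.
  Root pear: left subtree has 4 nodes {yew, rye, moss, tulip}, right has 1 {hop}.
    Root moss: left subtree has 2 nodes {yew, rye}, right has 1 {tulip}.
      Root rye: left subtree has 1 node {yew}, right has 0 { }.
  Root rose: left subtree has 0 nodes { }, right has 2 {elm, kale}.
    Root elm: left subtree has 0 nodes { }, right has 1 {kale}.

yew rye tulip moss hop pear kale elm rose fig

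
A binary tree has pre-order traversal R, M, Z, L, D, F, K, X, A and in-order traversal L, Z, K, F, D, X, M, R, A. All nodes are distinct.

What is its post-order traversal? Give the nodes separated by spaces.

L K F X D Z M A R

The first element of pre-order is the root; it splits in-order into left and right subtrees.
Root R: left subtree has 7 nodes {L, Z, K, F, D, X, M}, right has 1 {A}.
  Root M: left subtree has 6 nodes {L, Z, K, F, D, X}, right has 0 { }.
    Root Z: left subtree has 1 node {L}, right has 4 {K, F, D, X}.
      Root D: left subtree has 2 nodes {K, F}, right has 1 {X}.
        Root F: left subtree has 1 node {K}, right has 0 { }.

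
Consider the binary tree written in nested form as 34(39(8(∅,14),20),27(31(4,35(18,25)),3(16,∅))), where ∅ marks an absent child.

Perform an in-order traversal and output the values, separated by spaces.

8 14 39 20 34 4 31 18 35 25 27 16 3

In-order visits the left subtree, then the node, then the right subtree.
At 34: go left to 39.
  At 39: go left to 8.
    At 8: no left child.
    Visit 8.
    At 8: go right to 14.
      14 is a leaf — visit 14.
  Visit 39.
  At 39: go right to 20.
    20 is a leaf — visit 20.
Visit 34.
At 34: go right to 27.
  At 27: go left to 31.
    At 31: go left to 4.
      4 is a leaf — visit 4.
    Visit 31.
    At 31: go right to 35.
      At 35: go left to 18.
        18 is a leaf — visit 18.
      Visit 35.
      At 35: go right to 25.
        25 is a leaf — visit 25.
  Visit 27.
  At 27: go right to 3.
    At 3: go left to 16.
      16 is a leaf — visit 16.
    Visit 3.
    At 3: no right child.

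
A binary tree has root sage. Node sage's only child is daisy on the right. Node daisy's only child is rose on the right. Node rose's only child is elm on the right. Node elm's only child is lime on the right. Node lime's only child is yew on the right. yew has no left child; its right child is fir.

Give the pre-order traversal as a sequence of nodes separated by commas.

sage, daisy, rose, elm, lime, yew, fir

Pre-order visits the node, then its left subtree, then its right subtree.
Visit sage.
At sage: no left child.
At sage: go right to daisy.
  Visit daisy.
  At daisy: no left child.
  At daisy: go right to rose.
    Visit rose.
    At rose: no left child.
    At rose: go right to elm.
      Visit elm.
      At elm: no left child.
      At elm: go right to lime.
        Visit lime.
        At lime: no left child.
        At lime: go right to yew.
          Visit yew.
          At yew: no left child.
          At yew: go right to fir.
            fir is a leaf — visit fir.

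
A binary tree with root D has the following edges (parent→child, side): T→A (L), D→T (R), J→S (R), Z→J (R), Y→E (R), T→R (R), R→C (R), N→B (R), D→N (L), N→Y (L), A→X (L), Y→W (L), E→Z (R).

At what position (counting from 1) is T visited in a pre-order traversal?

10

Pre-order visits the node, then its left subtree, then its right subtree.
Visit D.
At D: go left to N.
  Visit N.
  At N: go left to Y.
    Visit Y.
    At Y: go left to W.
      W is a leaf — visit W.
    At Y: go right to E.
      Visit E.
      At E: no left child.
      At E: go right to Z.
        Visit Z.
        At Z: no left child.
        At Z: go right to J.
          Visit J.
          At J: no left child.
          At J: go right to S.
            S is a leaf — visit S.
  At N: go right to B.
    B is a leaf — visit B.
At D: go right to T.
  Visit T.
  At T: go left to A.
    Visit A.
    At A: go left to X.
      X is a leaf — visit X.
    At A: no right child.
  At T: go right to R.
    Visit R.
    At R: no left child.
    At R: go right to C.
      C is a leaf — visit C.
Full pre-order sequence: D, N, Y, W, E, Z, J, S, B, T, A, X, R, C.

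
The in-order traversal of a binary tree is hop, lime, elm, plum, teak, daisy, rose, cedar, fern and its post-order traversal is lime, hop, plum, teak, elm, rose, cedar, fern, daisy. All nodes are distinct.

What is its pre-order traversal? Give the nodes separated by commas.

The last element of post-order is the root; it splits in-order into left and right subtrees.
Root daisy: left subtree has 5 nodes {hop, lime, elm, plum, teak}, right has 3 {rose, cedar, fern}.
  Root elm: left subtree has 2 nodes {hop, lime}, right has 2 {plum, teak}.
    Root hop: left subtree has 0 nodes { }, right has 1 {lime}.
    Root teak: left subtree has 1 node {plum}, right has 0 { }.
  Root fern: left subtree has 2 nodes {rose, cedar}, right has 0 { }.
    Root cedar: left subtree has 1 node {rose}, right has 0 { }.

daisy, elm, hop, lime, teak, plum, fern, cedar, rose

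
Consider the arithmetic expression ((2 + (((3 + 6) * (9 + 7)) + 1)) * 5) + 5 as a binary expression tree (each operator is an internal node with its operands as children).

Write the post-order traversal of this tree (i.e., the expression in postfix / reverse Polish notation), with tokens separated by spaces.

Post-order on an expression tree gives postfix notation: for each operator, emit left operand, right operand, then the operator.

2 3 6 + 9 7 + * 1 + + 5 * 5 +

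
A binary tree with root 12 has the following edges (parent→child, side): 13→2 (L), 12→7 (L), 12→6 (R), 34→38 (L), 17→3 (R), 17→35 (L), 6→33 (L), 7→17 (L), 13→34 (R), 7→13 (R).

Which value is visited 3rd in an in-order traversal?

In-order visits the left subtree, then the node, then the right subtree.
At 12: go left to 7.
  At 7: go left to 17.
    At 17: go left to 35.
      35 is a leaf — visit 35.
    Visit 17.
    At 17: go right to 3.
      3 is a leaf — visit 3.
  Visit 7.
  At 7: go right to 13.
    At 13: go left to 2.
      2 is a leaf — visit 2.
    Visit 13.
    At 13: go right to 34.
      At 34: go left to 38.
        38 is a leaf — visit 38.
      Visit 34.
      At 34: no right child.
Visit 12.
At 12: go right to 6.
  At 6: go left to 33.
    33 is a leaf — visit 33.
  Visit 6.
  At 6: no right child.
Full in-order sequence: 35, 17, 3, 7, 2, 13, 38, 34, 12, 33, 6.

3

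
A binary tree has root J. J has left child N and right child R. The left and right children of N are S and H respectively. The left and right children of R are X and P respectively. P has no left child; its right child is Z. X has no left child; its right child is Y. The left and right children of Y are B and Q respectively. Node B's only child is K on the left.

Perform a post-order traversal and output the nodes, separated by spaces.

S H N K B Q Y X Z P R J

Post-order visits the left subtree, then the right subtree, then the node.
At J: go left to N.
  At N: go left to S.
    S is a leaf — visit S.
  At N: go right to H.
    H is a leaf — visit H.
  Visit N.
At J: go right to R.
  At R: go left to X.
    At X: no left child.
    At X: go right to Y.
      At Y: go left to B.
        At B: go left to K.
          K is a leaf — visit K.
        At B: no right child.
        Visit B.
      At Y: go right to Q.
        Q is a leaf — visit Q.
      Visit Y.
    Visit X.
  At R: go right to P.
    At P: no left child.
    At P: go right to Z.
      Z is a leaf — visit Z.
    Visit P.
  Visit R.
Visit J.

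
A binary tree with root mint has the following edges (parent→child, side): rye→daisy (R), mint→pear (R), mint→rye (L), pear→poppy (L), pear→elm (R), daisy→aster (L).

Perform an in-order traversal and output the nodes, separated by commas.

rye, aster, daisy, mint, poppy, pear, elm

In-order visits the left subtree, then the node, then the right subtree.
At mint: go left to rye.
  At rye: no left child.
  Visit rye.
  At rye: go right to daisy.
    At daisy: go left to aster.
      aster is a leaf — visit aster.
    Visit daisy.
    At daisy: no right child.
Visit mint.
At mint: go right to pear.
  At pear: go left to poppy.
    poppy is a leaf — visit poppy.
  Visit pear.
  At pear: go right to elm.
    elm is a leaf — visit elm.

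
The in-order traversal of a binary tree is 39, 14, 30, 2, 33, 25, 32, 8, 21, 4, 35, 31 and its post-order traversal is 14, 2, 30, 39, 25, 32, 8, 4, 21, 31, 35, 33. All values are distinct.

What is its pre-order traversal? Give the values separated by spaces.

33 39 30 14 2 35 21 8 32 25 4 31

The last element of post-order is the root; it splits in-order into left and right subtrees.
Root 33: left subtree has 4 nodes {39, 14, 30, 2}, right has 7 {25, 32, 8, 21, 4, 35, 31}.
  Root 39: left subtree has 0 nodes { }, right has 3 {14, 30, 2}.
    Root 30: left subtree has 1 node {14}, right has 1 {2}.
  Root 35: left subtree has 5 nodes {25, 32, 8, 21, 4}, right has 1 {31}.
    Root 21: left subtree has 3 nodes {25, 32, 8}, right has 1 {4}.
      Root 8: left subtree has 2 nodes {25, 32}, right has 0 { }.
        Root 32: left subtree has 1 node {25}, right has 0 { }.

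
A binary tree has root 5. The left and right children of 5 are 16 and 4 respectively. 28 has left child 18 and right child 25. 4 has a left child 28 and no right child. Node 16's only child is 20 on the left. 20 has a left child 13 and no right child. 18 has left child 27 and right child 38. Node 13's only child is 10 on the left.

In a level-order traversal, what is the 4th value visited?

Level-order visits nodes level by level from the root, left to right within each level.
Level 0: 5
Level 1: 16, 4
Level 2: 20, 28
Level 3: 13, 18, 25
Level 4: 10, 27, 38
Full level-order sequence: 5, 16, 4, 20, 28, 13, 18, 25, 10, 27, 38.

20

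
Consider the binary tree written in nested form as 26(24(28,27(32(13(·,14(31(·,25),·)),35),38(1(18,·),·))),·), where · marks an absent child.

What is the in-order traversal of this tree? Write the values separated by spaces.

In-order visits the left subtree, then the node, then the right subtree.
At 26: go left to 24.
  At 24: go left to 28.
    28 is a leaf — visit 28.
  Visit 24.
  At 24: go right to 27.
    At 27: go left to 32.
      At 32: go left to 13.
        At 13: no left child.
        Visit 13.
        At 13: go right to 14.
          At 14: go left to 31.
            At 31: no left child.
            Visit 31.
            At 31: go right to 25.
              25 is a leaf — visit 25.
          Visit 14.
          At 14: no right child.
      Visit 32.
      At 32: go right to 35.
        35 is a leaf — visit 35.
    Visit 27.
    At 27: go right to 38.
      At 38: go left to 1.
        At 1: go left to 18.
          18 is a leaf — visit 18.
        Visit 1.
        At 1: no right child.
      Visit 38.
      At 38: no right child.
Visit 26.
At 26: no right child.

28 24 13 31 25 14 32 35 27 18 1 38 26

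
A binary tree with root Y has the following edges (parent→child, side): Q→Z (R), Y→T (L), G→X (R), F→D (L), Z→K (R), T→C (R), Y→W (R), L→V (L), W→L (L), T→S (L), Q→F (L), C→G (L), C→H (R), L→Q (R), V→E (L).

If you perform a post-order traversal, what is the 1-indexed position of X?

2

Post-order visits the left subtree, then the right subtree, then the node.
At Y: go left to T.
  At T: go left to S.
    S is a leaf — visit S.
  At T: go right to C.
    At C: go left to G.
      At G: no left child.
      At G: go right to X.
        X is a leaf — visit X.
      Visit G.
    At C: go right to H.
      H is a leaf — visit H.
    Visit C.
  Visit T.
At Y: go right to W.
  At W: go left to L.
    At L: go left to V.
      At V: go left to E.
        E is a leaf — visit E.
      At V: no right child.
      Visit V.
    At L: go right to Q.
      At Q: go left to F.
        At F: go left to D.
          D is a leaf — visit D.
        At F: no right child.
        Visit F.
      At Q: go right to Z.
        At Z: no left child.
        At Z: go right to K.
          K is a leaf — visit K.
        Visit Z.
      Visit Q.
    Visit L.
  At W: no right child.
  Visit W.
Visit Y.
Full post-order sequence: S, X, G, H, C, T, E, V, D, F, K, Z, Q, L, W, Y.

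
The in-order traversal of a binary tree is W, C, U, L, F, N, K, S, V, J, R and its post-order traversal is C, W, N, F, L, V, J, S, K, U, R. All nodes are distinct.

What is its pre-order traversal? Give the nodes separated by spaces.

R U W C K L F N S J V

The last element of post-order is the root; it splits in-order into left and right subtrees.
Root R: left subtree has 10 nodes {W, C, U, L, F, N, K, S, V, J}, right has 0 { }.
  Root U: left subtree has 2 nodes {W, C}, right has 7 {L, F, N, K, S, V, J}.
    Root W: left subtree has 0 nodes { }, right has 1 {C}.
    Root K: left subtree has 3 nodes {L, F, N}, right has 3 {S, V, J}.
      Root L: left subtree has 0 nodes { }, right has 2 {F, N}.
        Root F: left subtree has 0 nodes { }, right has 1 {N}.
      Root S: left subtree has 0 nodes { }, right has 2 {V, J}.
        Root J: left subtree has 1 node {V}, right has 0 { }.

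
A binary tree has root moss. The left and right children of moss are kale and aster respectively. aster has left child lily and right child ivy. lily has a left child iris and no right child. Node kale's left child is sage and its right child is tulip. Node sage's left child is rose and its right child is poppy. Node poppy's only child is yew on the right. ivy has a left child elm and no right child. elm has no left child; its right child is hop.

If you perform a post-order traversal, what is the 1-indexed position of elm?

10

Post-order visits the left subtree, then the right subtree, then the node.
At moss: go left to kale.
  At kale: go left to sage.
    At sage: go left to rose.
      rose is a leaf — visit rose.
    At sage: go right to poppy.
      At poppy: no left child.
      At poppy: go right to yew.
        yew is a leaf — visit yew.
      Visit poppy.
    Visit sage.
  At kale: go right to tulip.
    tulip is a leaf — visit tulip.
  Visit kale.
At moss: go right to aster.
  At aster: go left to lily.
    At lily: go left to iris.
      iris is a leaf — visit iris.
    At lily: no right child.
    Visit lily.
  At aster: go right to ivy.
    At ivy: go left to elm.
      At elm: no left child.
      At elm: go right to hop.
        hop is a leaf — visit hop.
      Visit elm.
    At ivy: no right child.
    Visit ivy.
  Visit aster.
Visit moss.
Full post-order sequence: rose, yew, poppy, sage, tulip, kale, iris, lily, hop, elm, ivy, aster, moss.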